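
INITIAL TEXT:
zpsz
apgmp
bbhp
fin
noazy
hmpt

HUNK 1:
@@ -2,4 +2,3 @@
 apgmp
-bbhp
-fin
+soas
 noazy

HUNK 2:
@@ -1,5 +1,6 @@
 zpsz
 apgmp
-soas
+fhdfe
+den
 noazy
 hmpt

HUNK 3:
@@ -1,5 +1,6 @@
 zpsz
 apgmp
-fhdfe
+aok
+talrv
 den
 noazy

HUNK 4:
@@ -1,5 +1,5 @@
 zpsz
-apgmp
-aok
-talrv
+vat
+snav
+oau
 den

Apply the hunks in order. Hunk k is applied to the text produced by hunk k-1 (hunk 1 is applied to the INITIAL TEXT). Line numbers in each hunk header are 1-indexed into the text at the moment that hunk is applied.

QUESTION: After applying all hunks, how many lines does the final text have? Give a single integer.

Hunk 1: at line 2 remove [bbhp,fin] add [soas] -> 5 lines: zpsz apgmp soas noazy hmpt
Hunk 2: at line 1 remove [soas] add [fhdfe,den] -> 6 lines: zpsz apgmp fhdfe den noazy hmpt
Hunk 3: at line 1 remove [fhdfe] add [aok,talrv] -> 7 lines: zpsz apgmp aok talrv den noazy hmpt
Hunk 4: at line 1 remove [apgmp,aok,talrv] add [vat,snav,oau] -> 7 lines: zpsz vat snav oau den noazy hmpt
Final line count: 7

Answer: 7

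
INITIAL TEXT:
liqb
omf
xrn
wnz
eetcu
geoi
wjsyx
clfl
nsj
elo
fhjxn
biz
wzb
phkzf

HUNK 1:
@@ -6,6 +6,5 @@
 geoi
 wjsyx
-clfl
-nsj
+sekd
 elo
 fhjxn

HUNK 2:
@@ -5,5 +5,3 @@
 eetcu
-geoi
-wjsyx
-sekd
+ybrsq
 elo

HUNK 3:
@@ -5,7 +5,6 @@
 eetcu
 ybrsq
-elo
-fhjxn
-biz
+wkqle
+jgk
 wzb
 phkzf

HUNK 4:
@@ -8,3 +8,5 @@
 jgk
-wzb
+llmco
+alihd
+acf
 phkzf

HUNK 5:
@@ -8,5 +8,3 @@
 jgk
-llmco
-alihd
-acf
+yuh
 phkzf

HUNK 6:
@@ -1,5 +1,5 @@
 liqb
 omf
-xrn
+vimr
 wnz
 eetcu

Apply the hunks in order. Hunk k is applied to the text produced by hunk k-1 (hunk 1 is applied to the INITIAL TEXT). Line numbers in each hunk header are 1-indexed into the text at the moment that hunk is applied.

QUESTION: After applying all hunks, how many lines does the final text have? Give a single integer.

Answer: 10

Derivation:
Hunk 1: at line 6 remove [clfl,nsj] add [sekd] -> 13 lines: liqb omf xrn wnz eetcu geoi wjsyx sekd elo fhjxn biz wzb phkzf
Hunk 2: at line 5 remove [geoi,wjsyx,sekd] add [ybrsq] -> 11 lines: liqb omf xrn wnz eetcu ybrsq elo fhjxn biz wzb phkzf
Hunk 3: at line 5 remove [elo,fhjxn,biz] add [wkqle,jgk] -> 10 lines: liqb omf xrn wnz eetcu ybrsq wkqle jgk wzb phkzf
Hunk 4: at line 8 remove [wzb] add [llmco,alihd,acf] -> 12 lines: liqb omf xrn wnz eetcu ybrsq wkqle jgk llmco alihd acf phkzf
Hunk 5: at line 8 remove [llmco,alihd,acf] add [yuh] -> 10 lines: liqb omf xrn wnz eetcu ybrsq wkqle jgk yuh phkzf
Hunk 6: at line 1 remove [xrn] add [vimr] -> 10 lines: liqb omf vimr wnz eetcu ybrsq wkqle jgk yuh phkzf
Final line count: 10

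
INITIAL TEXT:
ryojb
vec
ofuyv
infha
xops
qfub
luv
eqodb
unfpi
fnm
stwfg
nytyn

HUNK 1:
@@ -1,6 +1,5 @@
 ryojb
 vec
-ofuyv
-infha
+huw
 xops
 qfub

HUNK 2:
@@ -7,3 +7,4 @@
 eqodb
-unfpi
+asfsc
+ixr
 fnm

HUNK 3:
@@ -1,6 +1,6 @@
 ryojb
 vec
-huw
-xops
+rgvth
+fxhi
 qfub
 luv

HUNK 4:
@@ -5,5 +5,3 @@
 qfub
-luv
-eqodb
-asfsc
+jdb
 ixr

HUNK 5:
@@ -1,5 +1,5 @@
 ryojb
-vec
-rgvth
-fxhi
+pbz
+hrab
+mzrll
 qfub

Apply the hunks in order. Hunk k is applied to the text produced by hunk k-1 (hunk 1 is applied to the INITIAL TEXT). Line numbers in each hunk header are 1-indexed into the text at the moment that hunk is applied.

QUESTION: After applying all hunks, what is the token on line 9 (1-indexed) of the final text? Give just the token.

Hunk 1: at line 1 remove [ofuyv,infha] add [huw] -> 11 lines: ryojb vec huw xops qfub luv eqodb unfpi fnm stwfg nytyn
Hunk 2: at line 7 remove [unfpi] add [asfsc,ixr] -> 12 lines: ryojb vec huw xops qfub luv eqodb asfsc ixr fnm stwfg nytyn
Hunk 3: at line 1 remove [huw,xops] add [rgvth,fxhi] -> 12 lines: ryojb vec rgvth fxhi qfub luv eqodb asfsc ixr fnm stwfg nytyn
Hunk 4: at line 5 remove [luv,eqodb,asfsc] add [jdb] -> 10 lines: ryojb vec rgvth fxhi qfub jdb ixr fnm stwfg nytyn
Hunk 5: at line 1 remove [vec,rgvth,fxhi] add [pbz,hrab,mzrll] -> 10 lines: ryojb pbz hrab mzrll qfub jdb ixr fnm stwfg nytyn
Final line 9: stwfg

Answer: stwfg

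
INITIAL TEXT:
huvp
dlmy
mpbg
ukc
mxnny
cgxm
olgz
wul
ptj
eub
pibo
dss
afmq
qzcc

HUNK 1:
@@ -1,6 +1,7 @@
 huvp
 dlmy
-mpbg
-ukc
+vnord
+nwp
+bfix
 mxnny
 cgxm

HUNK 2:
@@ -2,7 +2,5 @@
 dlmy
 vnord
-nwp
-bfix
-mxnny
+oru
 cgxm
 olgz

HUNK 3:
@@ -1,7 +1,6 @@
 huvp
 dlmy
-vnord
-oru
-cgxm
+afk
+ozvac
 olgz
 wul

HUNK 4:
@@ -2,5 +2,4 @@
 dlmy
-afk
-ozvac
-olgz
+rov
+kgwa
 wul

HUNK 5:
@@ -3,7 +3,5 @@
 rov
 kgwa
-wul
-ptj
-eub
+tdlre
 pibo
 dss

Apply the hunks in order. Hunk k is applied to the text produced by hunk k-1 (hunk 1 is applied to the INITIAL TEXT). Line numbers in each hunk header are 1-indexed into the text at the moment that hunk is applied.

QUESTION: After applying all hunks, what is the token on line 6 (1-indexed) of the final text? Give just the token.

Answer: pibo

Derivation:
Hunk 1: at line 1 remove [mpbg,ukc] add [vnord,nwp,bfix] -> 15 lines: huvp dlmy vnord nwp bfix mxnny cgxm olgz wul ptj eub pibo dss afmq qzcc
Hunk 2: at line 2 remove [nwp,bfix,mxnny] add [oru] -> 13 lines: huvp dlmy vnord oru cgxm olgz wul ptj eub pibo dss afmq qzcc
Hunk 3: at line 1 remove [vnord,oru,cgxm] add [afk,ozvac] -> 12 lines: huvp dlmy afk ozvac olgz wul ptj eub pibo dss afmq qzcc
Hunk 4: at line 2 remove [afk,ozvac,olgz] add [rov,kgwa] -> 11 lines: huvp dlmy rov kgwa wul ptj eub pibo dss afmq qzcc
Hunk 5: at line 3 remove [wul,ptj,eub] add [tdlre] -> 9 lines: huvp dlmy rov kgwa tdlre pibo dss afmq qzcc
Final line 6: pibo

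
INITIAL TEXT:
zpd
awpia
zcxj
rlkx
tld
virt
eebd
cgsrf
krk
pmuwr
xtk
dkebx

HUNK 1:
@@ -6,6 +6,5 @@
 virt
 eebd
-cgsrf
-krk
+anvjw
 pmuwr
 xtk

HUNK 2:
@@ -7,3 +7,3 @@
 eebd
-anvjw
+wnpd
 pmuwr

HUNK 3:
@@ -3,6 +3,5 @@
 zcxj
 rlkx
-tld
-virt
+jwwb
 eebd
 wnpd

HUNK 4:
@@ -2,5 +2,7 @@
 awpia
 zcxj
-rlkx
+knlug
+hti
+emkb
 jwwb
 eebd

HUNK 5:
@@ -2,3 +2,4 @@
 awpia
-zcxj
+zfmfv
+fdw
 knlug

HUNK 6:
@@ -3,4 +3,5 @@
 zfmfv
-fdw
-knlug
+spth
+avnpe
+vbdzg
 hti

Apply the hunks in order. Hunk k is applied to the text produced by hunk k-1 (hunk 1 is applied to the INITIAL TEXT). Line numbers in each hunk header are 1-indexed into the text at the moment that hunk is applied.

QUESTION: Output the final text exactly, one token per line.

Hunk 1: at line 6 remove [cgsrf,krk] add [anvjw] -> 11 lines: zpd awpia zcxj rlkx tld virt eebd anvjw pmuwr xtk dkebx
Hunk 2: at line 7 remove [anvjw] add [wnpd] -> 11 lines: zpd awpia zcxj rlkx tld virt eebd wnpd pmuwr xtk dkebx
Hunk 3: at line 3 remove [tld,virt] add [jwwb] -> 10 lines: zpd awpia zcxj rlkx jwwb eebd wnpd pmuwr xtk dkebx
Hunk 4: at line 2 remove [rlkx] add [knlug,hti,emkb] -> 12 lines: zpd awpia zcxj knlug hti emkb jwwb eebd wnpd pmuwr xtk dkebx
Hunk 5: at line 2 remove [zcxj] add [zfmfv,fdw] -> 13 lines: zpd awpia zfmfv fdw knlug hti emkb jwwb eebd wnpd pmuwr xtk dkebx
Hunk 6: at line 3 remove [fdw,knlug] add [spth,avnpe,vbdzg] -> 14 lines: zpd awpia zfmfv spth avnpe vbdzg hti emkb jwwb eebd wnpd pmuwr xtk dkebx

Answer: zpd
awpia
zfmfv
spth
avnpe
vbdzg
hti
emkb
jwwb
eebd
wnpd
pmuwr
xtk
dkebx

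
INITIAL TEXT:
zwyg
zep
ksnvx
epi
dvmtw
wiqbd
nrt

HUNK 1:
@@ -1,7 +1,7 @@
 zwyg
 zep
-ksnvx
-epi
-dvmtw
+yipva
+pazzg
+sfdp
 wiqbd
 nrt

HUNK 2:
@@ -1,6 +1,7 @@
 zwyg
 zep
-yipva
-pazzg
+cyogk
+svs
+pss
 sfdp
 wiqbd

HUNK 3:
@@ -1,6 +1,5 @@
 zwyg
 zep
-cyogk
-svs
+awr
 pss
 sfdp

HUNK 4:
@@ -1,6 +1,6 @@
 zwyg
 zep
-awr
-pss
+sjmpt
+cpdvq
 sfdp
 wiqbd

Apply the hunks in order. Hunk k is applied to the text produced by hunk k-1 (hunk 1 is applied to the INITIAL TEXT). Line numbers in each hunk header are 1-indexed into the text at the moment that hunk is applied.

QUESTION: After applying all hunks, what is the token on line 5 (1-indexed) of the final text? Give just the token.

Answer: sfdp

Derivation:
Hunk 1: at line 1 remove [ksnvx,epi,dvmtw] add [yipva,pazzg,sfdp] -> 7 lines: zwyg zep yipva pazzg sfdp wiqbd nrt
Hunk 2: at line 1 remove [yipva,pazzg] add [cyogk,svs,pss] -> 8 lines: zwyg zep cyogk svs pss sfdp wiqbd nrt
Hunk 3: at line 1 remove [cyogk,svs] add [awr] -> 7 lines: zwyg zep awr pss sfdp wiqbd nrt
Hunk 4: at line 1 remove [awr,pss] add [sjmpt,cpdvq] -> 7 lines: zwyg zep sjmpt cpdvq sfdp wiqbd nrt
Final line 5: sfdp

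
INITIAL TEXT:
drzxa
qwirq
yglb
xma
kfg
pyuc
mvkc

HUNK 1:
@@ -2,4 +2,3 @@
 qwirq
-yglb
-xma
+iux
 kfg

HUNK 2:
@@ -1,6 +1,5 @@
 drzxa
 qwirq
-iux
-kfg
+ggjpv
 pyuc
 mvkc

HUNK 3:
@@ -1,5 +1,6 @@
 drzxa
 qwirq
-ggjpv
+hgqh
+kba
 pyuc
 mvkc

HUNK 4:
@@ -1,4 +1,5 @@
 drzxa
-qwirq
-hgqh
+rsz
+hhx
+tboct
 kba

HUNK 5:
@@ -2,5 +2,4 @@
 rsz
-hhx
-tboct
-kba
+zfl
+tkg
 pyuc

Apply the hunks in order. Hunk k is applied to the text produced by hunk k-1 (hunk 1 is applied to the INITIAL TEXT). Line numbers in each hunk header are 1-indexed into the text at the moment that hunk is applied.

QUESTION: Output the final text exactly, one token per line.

Answer: drzxa
rsz
zfl
tkg
pyuc
mvkc

Derivation:
Hunk 1: at line 2 remove [yglb,xma] add [iux] -> 6 lines: drzxa qwirq iux kfg pyuc mvkc
Hunk 2: at line 1 remove [iux,kfg] add [ggjpv] -> 5 lines: drzxa qwirq ggjpv pyuc mvkc
Hunk 3: at line 1 remove [ggjpv] add [hgqh,kba] -> 6 lines: drzxa qwirq hgqh kba pyuc mvkc
Hunk 4: at line 1 remove [qwirq,hgqh] add [rsz,hhx,tboct] -> 7 lines: drzxa rsz hhx tboct kba pyuc mvkc
Hunk 5: at line 2 remove [hhx,tboct,kba] add [zfl,tkg] -> 6 lines: drzxa rsz zfl tkg pyuc mvkc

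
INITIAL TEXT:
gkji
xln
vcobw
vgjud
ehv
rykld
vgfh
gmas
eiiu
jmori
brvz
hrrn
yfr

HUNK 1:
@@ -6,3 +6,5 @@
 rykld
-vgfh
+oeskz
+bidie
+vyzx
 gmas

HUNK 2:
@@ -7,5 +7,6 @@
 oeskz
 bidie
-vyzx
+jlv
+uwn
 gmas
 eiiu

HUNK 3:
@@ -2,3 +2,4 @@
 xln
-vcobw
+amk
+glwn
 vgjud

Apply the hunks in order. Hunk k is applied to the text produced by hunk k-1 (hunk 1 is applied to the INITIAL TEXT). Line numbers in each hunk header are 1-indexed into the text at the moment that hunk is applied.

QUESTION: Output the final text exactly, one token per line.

Answer: gkji
xln
amk
glwn
vgjud
ehv
rykld
oeskz
bidie
jlv
uwn
gmas
eiiu
jmori
brvz
hrrn
yfr

Derivation:
Hunk 1: at line 6 remove [vgfh] add [oeskz,bidie,vyzx] -> 15 lines: gkji xln vcobw vgjud ehv rykld oeskz bidie vyzx gmas eiiu jmori brvz hrrn yfr
Hunk 2: at line 7 remove [vyzx] add [jlv,uwn] -> 16 lines: gkji xln vcobw vgjud ehv rykld oeskz bidie jlv uwn gmas eiiu jmori brvz hrrn yfr
Hunk 3: at line 2 remove [vcobw] add [amk,glwn] -> 17 lines: gkji xln amk glwn vgjud ehv rykld oeskz bidie jlv uwn gmas eiiu jmori brvz hrrn yfr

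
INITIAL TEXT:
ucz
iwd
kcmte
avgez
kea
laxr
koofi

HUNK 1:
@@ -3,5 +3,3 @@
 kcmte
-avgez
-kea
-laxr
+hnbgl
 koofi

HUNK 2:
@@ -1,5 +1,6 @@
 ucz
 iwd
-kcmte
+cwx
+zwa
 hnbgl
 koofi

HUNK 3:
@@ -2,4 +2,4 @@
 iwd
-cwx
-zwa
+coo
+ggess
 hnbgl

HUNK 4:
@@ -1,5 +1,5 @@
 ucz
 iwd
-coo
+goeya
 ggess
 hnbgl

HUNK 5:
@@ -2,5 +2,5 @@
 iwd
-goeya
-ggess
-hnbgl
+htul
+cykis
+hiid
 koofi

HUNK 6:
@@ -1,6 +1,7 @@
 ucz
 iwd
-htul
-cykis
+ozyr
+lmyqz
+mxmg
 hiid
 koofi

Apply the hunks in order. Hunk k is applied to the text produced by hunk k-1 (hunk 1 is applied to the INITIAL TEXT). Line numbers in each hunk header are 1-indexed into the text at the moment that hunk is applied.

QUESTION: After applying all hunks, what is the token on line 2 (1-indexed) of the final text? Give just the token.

Hunk 1: at line 3 remove [avgez,kea,laxr] add [hnbgl] -> 5 lines: ucz iwd kcmte hnbgl koofi
Hunk 2: at line 1 remove [kcmte] add [cwx,zwa] -> 6 lines: ucz iwd cwx zwa hnbgl koofi
Hunk 3: at line 2 remove [cwx,zwa] add [coo,ggess] -> 6 lines: ucz iwd coo ggess hnbgl koofi
Hunk 4: at line 1 remove [coo] add [goeya] -> 6 lines: ucz iwd goeya ggess hnbgl koofi
Hunk 5: at line 2 remove [goeya,ggess,hnbgl] add [htul,cykis,hiid] -> 6 lines: ucz iwd htul cykis hiid koofi
Hunk 6: at line 1 remove [htul,cykis] add [ozyr,lmyqz,mxmg] -> 7 lines: ucz iwd ozyr lmyqz mxmg hiid koofi
Final line 2: iwd

Answer: iwd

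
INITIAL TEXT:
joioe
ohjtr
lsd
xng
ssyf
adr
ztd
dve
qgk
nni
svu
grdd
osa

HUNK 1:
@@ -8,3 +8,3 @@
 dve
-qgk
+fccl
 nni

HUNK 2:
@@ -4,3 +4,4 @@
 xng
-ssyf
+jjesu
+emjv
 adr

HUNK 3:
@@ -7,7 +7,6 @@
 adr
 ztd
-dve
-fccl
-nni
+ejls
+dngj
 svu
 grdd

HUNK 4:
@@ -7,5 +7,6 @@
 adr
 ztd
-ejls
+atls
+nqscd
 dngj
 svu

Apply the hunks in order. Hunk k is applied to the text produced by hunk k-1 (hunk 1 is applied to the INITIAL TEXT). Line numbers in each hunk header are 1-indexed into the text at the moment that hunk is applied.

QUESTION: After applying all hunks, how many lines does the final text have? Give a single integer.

Answer: 14

Derivation:
Hunk 1: at line 8 remove [qgk] add [fccl] -> 13 lines: joioe ohjtr lsd xng ssyf adr ztd dve fccl nni svu grdd osa
Hunk 2: at line 4 remove [ssyf] add [jjesu,emjv] -> 14 lines: joioe ohjtr lsd xng jjesu emjv adr ztd dve fccl nni svu grdd osa
Hunk 3: at line 7 remove [dve,fccl,nni] add [ejls,dngj] -> 13 lines: joioe ohjtr lsd xng jjesu emjv adr ztd ejls dngj svu grdd osa
Hunk 4: at line 7 remove [ejls] add [atls,nqscd] -> 14 lines: joioe ohjtr lsd xng jjesu emjv adr ztd atls nqscd dngj svu grdd osa
Final line count: 14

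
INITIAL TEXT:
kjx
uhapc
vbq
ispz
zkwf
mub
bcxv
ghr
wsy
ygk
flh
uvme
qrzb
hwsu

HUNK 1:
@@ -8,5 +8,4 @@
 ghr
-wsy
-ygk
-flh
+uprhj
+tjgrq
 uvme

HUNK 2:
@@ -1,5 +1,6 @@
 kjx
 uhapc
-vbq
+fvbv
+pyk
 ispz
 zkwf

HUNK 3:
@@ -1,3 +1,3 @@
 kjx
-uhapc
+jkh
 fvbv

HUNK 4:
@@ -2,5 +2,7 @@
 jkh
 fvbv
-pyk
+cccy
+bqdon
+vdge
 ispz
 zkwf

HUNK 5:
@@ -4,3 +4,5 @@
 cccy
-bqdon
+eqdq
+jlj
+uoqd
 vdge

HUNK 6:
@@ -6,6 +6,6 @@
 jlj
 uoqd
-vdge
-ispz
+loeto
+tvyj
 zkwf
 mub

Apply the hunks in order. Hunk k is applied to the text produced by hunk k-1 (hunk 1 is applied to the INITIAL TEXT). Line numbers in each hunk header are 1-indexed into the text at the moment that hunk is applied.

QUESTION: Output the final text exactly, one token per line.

Hunk 1: at line 8 remove [wsy,ygk,flh] add [uprhj,tjgrq] -> 13 lines: kjx uhapc vbq ispz zkwf mub bcxv ghr uprhj tjgrq uvme qrzb hwsu
Hunk 2: at line 1 remove [vbq] add [fvbv,pyk] -> 14 lines: kjx uhapc fvbv pyk ispz zkwf mub bcxv ghr uprhj tjgrq uvme qrzb hwsu
Hunk 3: at line 1 remove [uhapc] add [jkh] -> 14 lines: kjx jkh fvbv pyk ispz zkwf mub bcxv ghr uprhj tjgrq uvme qrzb hwsu
Hunk 4: at line 2 remove [pyk] add [cccy,bqdon,vdge] -> 16 lines: kjx jkh fvbv cccy bqdon vdge ispz zkwf mub bcxv ghr uprhj tjgrq uvme qrzb hwsu
Hunk 5: at line 4 remove [bqdon] add [eqdq,jlj,uoqd] -> 18 lines: kjx jkh fvbv cccy eqdq jlj uoqd vdge ispz zkwf mub bcxv ghr uprhj tjgrq uvme qrzb hwsu
Hunk 6: at line 6 remove [vdge,ispz] add [loeto,tvyj] -> 18 lines: kjx jkh fvbv cccy eqdq jlj uoqd loeto tvyj zkwf mub bcxv ghr uprhj tjgrq uvme qrzb hwsu

Answer: kjx
jkh
fvbv
cccy
eqdq
jlj
uoqd
loeto
tvyj
zkwf
mub
bcxv
ghr
uprhj
tjgrq
uvme
qrzb
hwsu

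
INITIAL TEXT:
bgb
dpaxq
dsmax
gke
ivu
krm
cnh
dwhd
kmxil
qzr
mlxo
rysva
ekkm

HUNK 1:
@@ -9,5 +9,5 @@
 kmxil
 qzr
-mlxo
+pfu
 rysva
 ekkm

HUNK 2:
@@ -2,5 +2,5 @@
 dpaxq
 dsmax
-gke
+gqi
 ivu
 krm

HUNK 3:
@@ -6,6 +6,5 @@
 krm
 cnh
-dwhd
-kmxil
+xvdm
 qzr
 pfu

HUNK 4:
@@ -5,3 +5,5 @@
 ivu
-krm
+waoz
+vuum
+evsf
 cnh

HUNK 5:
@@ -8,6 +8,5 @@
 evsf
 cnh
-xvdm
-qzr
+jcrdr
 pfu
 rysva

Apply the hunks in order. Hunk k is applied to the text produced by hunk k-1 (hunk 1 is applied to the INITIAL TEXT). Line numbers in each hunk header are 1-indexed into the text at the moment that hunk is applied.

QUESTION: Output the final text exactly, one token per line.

Hunk 1: at line 9 remove [mlxo] add [pfu] -> 13 lines: bgb dpaxq dsmax gke ivu krm cnh dwhd kmxil qzr pfu rysva ekkm
Hunk 2: at line 2 remove [gke] add [gqi] -> 13 lines: bgb dpaxq dsmax gqi ivu krm cnh dwhd kmxil qzr pfu rysva ekkm
Hunk 3: at line 6 remove [dwhd,kmxil] add [xvdm] -> 12 lines: bgb dpaxq dsmax gqi ivu krm cnh xvdm qzr pfu rysva ekkm
Hunk 4: at line 5 remove [krm] add [waoz,vuum,evsf] -> 14 lines: bgb dpaxq dsmax gqi ivu waoz vuum evsf cnh xvdm qzr pfu rysva ekkm
Hunk 5: at line 8 remove [xvdm,qzr] add [jcrdr] -> 13 lines: bgb dpaxq dsmax gqi ivu waoz vuum evsf cnh jcrdr pfu rysva ekkm

Answer: bgb
dpaxq
dsmax
gqi
ivu
waoz
vuum
evsf
cnh
jcrdr
pfu
rysva
ekkm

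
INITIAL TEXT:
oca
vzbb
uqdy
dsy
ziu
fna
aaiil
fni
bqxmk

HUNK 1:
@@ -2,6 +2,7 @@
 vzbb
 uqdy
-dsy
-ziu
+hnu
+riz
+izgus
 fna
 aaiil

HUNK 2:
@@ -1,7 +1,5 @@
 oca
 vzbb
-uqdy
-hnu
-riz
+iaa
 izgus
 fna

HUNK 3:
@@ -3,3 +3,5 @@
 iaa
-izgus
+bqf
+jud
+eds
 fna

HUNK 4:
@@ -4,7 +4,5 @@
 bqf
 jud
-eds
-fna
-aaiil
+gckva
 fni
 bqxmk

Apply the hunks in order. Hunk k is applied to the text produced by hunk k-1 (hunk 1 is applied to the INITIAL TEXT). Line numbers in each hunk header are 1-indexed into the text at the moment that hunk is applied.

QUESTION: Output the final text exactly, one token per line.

Answer: oca
vzbb
iaa
bqf
jud
gckva
fni
bqxmk

Derivation:
Hunk 1: at line 2 remove [dsy,ziu] add [hnu,riz,izgus] -> 10 lines: oca vzbb uqdy hnu riz izgus fna aaiil fni bqxmk
Hunk 2: at line 1 remove [uqdy,hnu,riz] add [iaa] -> 8 lines: oca vzbb iaa izgus fna aaiil fni bqxmk
Hunk 3: at line 3 remove [izgus] add [bqf,jud,eds] -> 10 lines: oca vzbb iaa bqf jud eds fna aaiil fni bqxmk
Hunk 4: at line 4 remove [eds,fna,aaiil] add [gckva] -> 8 lines: oca vzbb iaa bqf jud gckva fni bqxmk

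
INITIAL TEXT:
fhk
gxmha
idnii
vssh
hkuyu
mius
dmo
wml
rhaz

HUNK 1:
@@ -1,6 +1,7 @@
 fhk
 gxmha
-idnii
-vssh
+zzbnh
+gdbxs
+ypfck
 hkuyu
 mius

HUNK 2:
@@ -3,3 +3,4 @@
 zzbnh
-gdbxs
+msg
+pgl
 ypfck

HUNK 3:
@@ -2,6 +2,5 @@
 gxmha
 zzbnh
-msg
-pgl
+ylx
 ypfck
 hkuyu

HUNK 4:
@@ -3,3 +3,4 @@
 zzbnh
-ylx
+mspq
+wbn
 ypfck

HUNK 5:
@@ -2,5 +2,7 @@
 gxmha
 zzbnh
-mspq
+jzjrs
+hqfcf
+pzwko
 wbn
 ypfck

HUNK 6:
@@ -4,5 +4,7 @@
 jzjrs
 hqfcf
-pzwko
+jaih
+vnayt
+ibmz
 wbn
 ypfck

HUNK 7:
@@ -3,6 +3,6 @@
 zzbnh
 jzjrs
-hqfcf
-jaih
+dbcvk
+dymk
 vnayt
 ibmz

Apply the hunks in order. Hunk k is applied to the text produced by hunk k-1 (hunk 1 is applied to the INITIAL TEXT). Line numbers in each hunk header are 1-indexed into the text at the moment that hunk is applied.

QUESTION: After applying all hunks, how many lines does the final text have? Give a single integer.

Answer: 15

Derivation:
Hunk 1: at line 1 remove [idnii,vssh] add [zzbnh,gdbxs,ypfck] -> 10 lines: fhk gxmha zzbnh gdbxs ypfck hkuyu mius dmo wml rhaz
Hunk 2: at line 3 remove [gdbxs] add [msg,pgl] -> 11 lines: fhk gxmha zzbnh msg pgl ypfck hkuyu mius dmo wml rhaz
Hunk 3: at line 2 remove [msg,pgl] add [ylx] -> 10 lines: fhk gxmha zzbnh ylx ypfck hkuyu mius dmo wml rhaz
Hunk 4: at line 3 remove [ylx] add [mspq,wbn] -> 11 lines: fhk gxmha zzbnh mspq wbn ypfck hkuyu mius dmo wml rhaz
Hunk 5: at line 2 remove [mspq] add [jzjrs,hqfcf,pzwko] -> 13 lines: fhk gxmha zzbnh jzjrs hqfcf pzwko wbn ypfck hkuyu mius dmo wml rhaz
Hunk 6: at line 4 remove [pzwko] add [jaih,vnayt,ibmz] -> 15 lines: fhk gxmha zzbnh jzjrs hqfcf jaih vnayt ibmz wbn ypfck hkuyu mius dmo wml rhaz
Hunk 7: at line 3 remove [hqfcf,jaih] add [dbcvk,dymk] -> 15 lines: fhk gxmha zzbnh jzjrs dbcvk dymk vnayt ibmz wbn ypfck hkuyu mius dmo wml rhaz
Final line count: 15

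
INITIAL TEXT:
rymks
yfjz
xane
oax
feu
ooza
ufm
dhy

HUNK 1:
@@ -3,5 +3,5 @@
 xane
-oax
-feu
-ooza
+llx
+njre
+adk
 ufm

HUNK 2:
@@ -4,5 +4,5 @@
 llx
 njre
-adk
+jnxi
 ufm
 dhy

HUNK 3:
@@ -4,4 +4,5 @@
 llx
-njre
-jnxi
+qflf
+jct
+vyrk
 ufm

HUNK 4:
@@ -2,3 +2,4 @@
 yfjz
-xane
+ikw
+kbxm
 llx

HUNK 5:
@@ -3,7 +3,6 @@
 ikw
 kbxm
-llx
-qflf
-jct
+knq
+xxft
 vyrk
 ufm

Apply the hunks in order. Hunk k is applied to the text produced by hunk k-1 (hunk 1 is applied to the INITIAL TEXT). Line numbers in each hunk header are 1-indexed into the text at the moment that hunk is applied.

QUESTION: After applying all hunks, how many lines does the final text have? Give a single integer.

Hunk 1: at line 3 remove [oax,feu,ooza] add [llx,njre,adk] -> 8 lines: rymks yfjz xane llx njre adk ufm dhy
Hunk 2: at line 4 remove [adk] add [jnxi] -> 8 lines: rymks yfjz xane llx njre jnxi ufm dhy
Hunk 3: at line 4 remove [njre,jnxi] add [qflf,jct,vyrk] -> 9 lines: rymks yfjz xane llx qflf jct vyrk ufm dhy
Hunk 4: at line 2 remove [xane] add [ikw,kbxm] -> 10 lines: rymks yfjz ikw kbxm llx qflf jct vyrk ufm dhy
Hunk 5: at line 3 remove [llx,qflf,jct] add [knq,xxft] -> 9 lines: rymks yfjz ikw kbxm knq xxft vyrk ufm dhy
Final line count: 9

Answer: 9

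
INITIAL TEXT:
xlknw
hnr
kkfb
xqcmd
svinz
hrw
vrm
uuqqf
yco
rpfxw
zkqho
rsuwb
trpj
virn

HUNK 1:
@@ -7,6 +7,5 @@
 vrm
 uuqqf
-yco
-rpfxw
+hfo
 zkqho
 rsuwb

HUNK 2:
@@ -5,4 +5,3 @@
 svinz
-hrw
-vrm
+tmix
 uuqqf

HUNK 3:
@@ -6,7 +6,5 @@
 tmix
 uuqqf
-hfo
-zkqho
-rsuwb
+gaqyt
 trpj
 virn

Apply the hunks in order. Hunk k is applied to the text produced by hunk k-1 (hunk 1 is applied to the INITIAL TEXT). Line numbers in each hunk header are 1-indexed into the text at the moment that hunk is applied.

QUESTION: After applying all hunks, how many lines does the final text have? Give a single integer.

Answer: 10

Derivation:
Hunk 1: at line 7 remove [yco,rpfxw] add [hfo] -> 13 lines: xlknw hnr kkfb xqcmd svinz hrw vrm uuqqf hfo zkqho rsuwb trpj virn
Hunk 2: at line 5 remove [hrw,vrm] add [tmix] -> 12 lines: xlknw hnr kkfb xqcmd svinz tmix uuqqf hfo zkqho rsuwb trpj virn
Hunk 3: at line 6 remove [hfo,zkqho,rsuwb] add [gaqyt] -> 10 lines: xlknw hnr kkfb xqcmd svinz tmix uuqqf gaqyt trpj virn
Final line count: 10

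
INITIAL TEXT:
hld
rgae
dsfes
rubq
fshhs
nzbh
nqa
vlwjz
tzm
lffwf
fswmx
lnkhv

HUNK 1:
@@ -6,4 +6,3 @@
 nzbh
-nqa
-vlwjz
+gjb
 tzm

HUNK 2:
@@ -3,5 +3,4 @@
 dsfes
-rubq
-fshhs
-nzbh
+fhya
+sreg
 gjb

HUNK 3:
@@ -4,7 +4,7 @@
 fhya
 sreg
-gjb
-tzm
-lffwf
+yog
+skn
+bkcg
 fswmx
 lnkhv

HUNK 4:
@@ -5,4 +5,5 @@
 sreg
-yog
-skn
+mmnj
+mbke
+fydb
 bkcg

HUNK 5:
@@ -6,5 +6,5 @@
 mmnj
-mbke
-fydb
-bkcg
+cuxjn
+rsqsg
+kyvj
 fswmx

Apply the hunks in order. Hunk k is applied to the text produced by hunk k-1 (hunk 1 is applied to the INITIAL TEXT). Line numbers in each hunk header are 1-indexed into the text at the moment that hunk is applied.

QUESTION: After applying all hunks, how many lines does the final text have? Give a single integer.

Answer: 11

Derivation:
Hunk 1: at line 6 remove [nqa,vlwjz] add [gjb] -> 11 lines: hld rgae dsfes rubq fshhs nzbh gjb tzm lffwf fswmx lnkhv
Hunk 2: at line 3 remove [rubq,fshhs,nzbh] add [fhya,sreg] -> 10 lines: hld rgae dsfes fhya sreg gjb tzm lffwf fswmx lnkhv
Hunk 3: at line 4 remove [gjb,tzm,lffwf] add [yog,skn,bkcg] -> 10 lines: hld rgae dsfes fhya sreg yog skn bkcg fswmx lnkhv
Hunk 4: at line 5 remove [yog,skn] add [mmnj,mbke,fydb] -> 11 lines: hld rgae dsfes fhya sreg mmnj mbke fydb bkcg fswmx lnkhv
Hunk 5: at line 6 remove [mbke,fydb,bkcg] add [cuxjn,rsqsg,kyvj] -> 11 lines: hld rgae dsfes fhya sreg mmnj cuxjn rsqsg kyvj fswmx lnkhv
Final line count: 11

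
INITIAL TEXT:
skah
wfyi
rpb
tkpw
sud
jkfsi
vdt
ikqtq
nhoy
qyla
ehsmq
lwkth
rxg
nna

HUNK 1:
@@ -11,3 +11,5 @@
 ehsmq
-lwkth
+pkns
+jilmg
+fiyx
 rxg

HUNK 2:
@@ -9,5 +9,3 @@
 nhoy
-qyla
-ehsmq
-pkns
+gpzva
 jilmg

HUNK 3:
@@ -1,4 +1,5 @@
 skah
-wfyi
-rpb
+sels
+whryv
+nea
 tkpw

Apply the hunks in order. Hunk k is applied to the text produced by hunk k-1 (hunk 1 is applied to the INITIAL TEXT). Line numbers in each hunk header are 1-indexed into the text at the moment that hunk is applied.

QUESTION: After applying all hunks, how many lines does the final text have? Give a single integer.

Answer: 15

Derivation:
Hunk 1: at line 11 remove [lwkth] add [pkns,jilmg,fiyx] -> 16 lines: skah wfyi rpb tkpw sud jkfsi vdt ikqtq nhoy qyla ehsmq pkns jilmg fiyx rxg nna
Hunk 2: at line 9 remove [qyla,ehsmq,pkns] add [gpzva] -> 14 lines: skah wfyi rpb tkpw sud jkfsi vdt ikqtq nhoy gpzva jilmg fiyx rxg nna
Hunk 3: at line 1 remove [wfyi,rpb] add [sels,whryv,nea] -> 15 lines: skah sels whryv nea tkpw sud jkfsi vdt ikqtq nhoy gpzva jilmg fiyx rxg nna
Final line count: 15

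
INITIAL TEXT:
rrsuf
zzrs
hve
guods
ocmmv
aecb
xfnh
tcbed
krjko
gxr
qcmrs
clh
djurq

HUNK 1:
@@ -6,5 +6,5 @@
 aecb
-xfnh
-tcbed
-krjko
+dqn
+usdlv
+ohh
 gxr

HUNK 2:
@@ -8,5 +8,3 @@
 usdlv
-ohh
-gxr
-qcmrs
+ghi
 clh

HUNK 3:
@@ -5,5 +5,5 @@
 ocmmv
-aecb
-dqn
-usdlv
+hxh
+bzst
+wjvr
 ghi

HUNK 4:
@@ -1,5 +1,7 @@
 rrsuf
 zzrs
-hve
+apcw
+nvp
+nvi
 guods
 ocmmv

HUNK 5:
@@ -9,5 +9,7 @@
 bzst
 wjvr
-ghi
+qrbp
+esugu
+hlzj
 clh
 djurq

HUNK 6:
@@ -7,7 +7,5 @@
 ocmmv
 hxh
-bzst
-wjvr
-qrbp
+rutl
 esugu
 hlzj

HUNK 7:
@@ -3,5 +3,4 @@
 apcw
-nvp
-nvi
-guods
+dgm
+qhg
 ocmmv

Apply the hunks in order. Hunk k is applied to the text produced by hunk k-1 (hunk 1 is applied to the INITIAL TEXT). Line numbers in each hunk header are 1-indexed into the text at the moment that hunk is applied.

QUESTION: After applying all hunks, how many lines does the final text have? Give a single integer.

Hunk 1: at line 6 remove [xfnh,tcbed,krjko] add [dqn,usdlv,ohh] -> 13 lines: rrsuf zzrs hve guods ocmmv aecb dqn usdlv ohh gxr qcmrs clh djurq
Hunk 2: at line 8 remove [ohh,gxr,qcmrs] add [ghi] -> 11 lines: rrsuf zzrs hve guods ocmmv aecb dqn usdlv ghi clh djurq
Hunk 3: at line 5 remove [aecb,dqn,usdlv] add [hxh,bzst,wjvr] -> 11 lines: rrsuf zzrs hve guods ocmmv hxh bzst wjvr ghi clh djurq
Hunk 4: at line 1 remove [hve] add [apcw,nvp,nvi] -> 13 lines: rrsuf zzrs apcw nvp nvi guods ocmmv hxh bzst wjvr ghi clh djurq
Hunk 5: at line 9 remove [ghi] add [qrbp,esugu,hlzj] -> 15 lines: rrsuf zzrs apcw nvp nvi guods ocmmv hxh bzst wjvr qrbp esugu hlzj clh djurq
Hunk 6: at line 7 remove [bzst,wjvr,qrbp] add [rutl] -> 13 lines: rrsuf zzrs apcw nvp nvi guods ocmmv hxh rutl esugu hlzj clh djurq
Hunk 7: at line 3 remove [nvp,nvi,guods] add [dgm,qhg] -> 12 lines: rrsuf zzrs apcw dgm qhg ocmmv hxh rutl esugu hlzj clh djurq
Final line count: 12

Answer: 12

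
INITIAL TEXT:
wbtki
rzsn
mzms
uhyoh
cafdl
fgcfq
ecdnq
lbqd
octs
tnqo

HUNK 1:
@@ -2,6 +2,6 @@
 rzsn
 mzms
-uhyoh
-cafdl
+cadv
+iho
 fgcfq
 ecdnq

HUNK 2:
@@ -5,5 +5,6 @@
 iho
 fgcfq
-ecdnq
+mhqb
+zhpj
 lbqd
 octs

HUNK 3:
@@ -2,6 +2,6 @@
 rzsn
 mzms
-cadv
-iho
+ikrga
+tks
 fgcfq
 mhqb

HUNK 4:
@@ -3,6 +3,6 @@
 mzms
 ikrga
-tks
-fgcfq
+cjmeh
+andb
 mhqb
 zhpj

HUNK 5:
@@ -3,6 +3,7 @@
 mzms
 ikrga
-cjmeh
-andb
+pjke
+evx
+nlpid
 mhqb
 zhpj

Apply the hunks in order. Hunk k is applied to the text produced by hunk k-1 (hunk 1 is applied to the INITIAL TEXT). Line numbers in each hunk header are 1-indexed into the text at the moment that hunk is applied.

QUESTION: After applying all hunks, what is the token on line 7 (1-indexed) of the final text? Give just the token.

Hunk 1: at line 2 remove [uhyoh,cafdl] add [cadv,iho] -> 10 lines: wbtki rzsn mzms cadv iho fgcfq ecdnq lbqd octs tnqo
Hunk 2: at line 5 remove [ecdnq] add [mhqb,zhpj] -> 11 lines: wbtki rzsn mzms cadv iho fgcfq mhqb zhpj lbqd octs tnqo
Hunk 3: at line 2 remove [cadv,iho] add [ikrga,tks] -> 11 lines: wbtki rzsn mzms ikrga tks fgcfq mhqb zhpj lbqd octs tnqo
Hunk 4: at line 3 remove [tks,fgcfq] add [cjmeh,andb] -> 11 lines: wbtki rzsn mzms ikrga cjmeh andb mhqb zhpj lbqd octs tnqo
Hunk 5: at line 3 remove [cjmeh,andb] add [pjke,evx,nlpid] -> 12 lines: wbtki rzsn mzms ikrga pjke evx nlpid mhqb zhpj lbqd octs tnqo
Final line 7: nlpid

Answer: nlpid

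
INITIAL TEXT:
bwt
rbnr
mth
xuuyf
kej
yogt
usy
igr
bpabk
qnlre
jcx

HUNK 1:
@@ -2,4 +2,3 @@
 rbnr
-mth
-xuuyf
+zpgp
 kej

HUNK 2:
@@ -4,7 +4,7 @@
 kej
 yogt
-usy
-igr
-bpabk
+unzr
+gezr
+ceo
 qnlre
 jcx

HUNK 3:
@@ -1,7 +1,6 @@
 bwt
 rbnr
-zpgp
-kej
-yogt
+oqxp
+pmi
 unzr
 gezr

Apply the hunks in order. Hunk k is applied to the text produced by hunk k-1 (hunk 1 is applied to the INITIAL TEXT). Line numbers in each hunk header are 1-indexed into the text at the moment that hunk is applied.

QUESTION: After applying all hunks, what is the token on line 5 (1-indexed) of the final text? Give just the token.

Answer: unzr

Derivation:
Hunk 1: at line 2 remove [mth,xuuyf] add [zpgp] -> 10 lines: bwt rbnr zpgp kej yogt usy igr bpabk qnlre jcx
Hunk 2: at line 4 remove [usy,igr,bpabk] add [unzr,gezr,ceo] -> 10 lines: bwt rbnr zpgp kej yogt unzr gezr ceo qnlre jcx
Hunk 3: at line 1 remove [zpgp,kej,yogt] add [oqxp,pmi] -> 9 lines: bwt rbnr oqxp pmi unzr gezr ceo qnlre jcx
Final line 5: unzr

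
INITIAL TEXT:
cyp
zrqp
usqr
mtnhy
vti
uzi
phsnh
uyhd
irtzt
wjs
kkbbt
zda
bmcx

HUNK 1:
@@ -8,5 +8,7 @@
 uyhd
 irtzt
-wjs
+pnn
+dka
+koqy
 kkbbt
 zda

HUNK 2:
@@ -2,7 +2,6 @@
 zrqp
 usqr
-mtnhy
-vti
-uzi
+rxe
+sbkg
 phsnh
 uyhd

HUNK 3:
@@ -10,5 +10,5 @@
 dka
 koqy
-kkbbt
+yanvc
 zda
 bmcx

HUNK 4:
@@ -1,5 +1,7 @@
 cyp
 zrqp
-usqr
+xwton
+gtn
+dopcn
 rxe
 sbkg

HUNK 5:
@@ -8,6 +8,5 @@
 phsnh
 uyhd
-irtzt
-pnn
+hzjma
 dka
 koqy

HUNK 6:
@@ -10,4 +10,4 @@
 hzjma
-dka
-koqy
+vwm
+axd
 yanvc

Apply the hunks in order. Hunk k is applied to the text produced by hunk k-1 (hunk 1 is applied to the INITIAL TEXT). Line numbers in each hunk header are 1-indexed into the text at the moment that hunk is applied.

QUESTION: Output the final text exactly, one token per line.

Hunk 1: at line 8 remove [wjs] add [pnn,dka,koqy] -> 15 lines: cyp zrqp usqr mtnhy vti uzi phsnh uyhd irtzt pnn dka koqy kkbbt zda bmcx
Hunk 2: at line 2 remove [mtnhy,vti,uzi] add [rxe,sbkg] -> 14 lines: cyp zrqp usqr rxe sbkg phsnh uyhd irtzt pnn dka koqy kkbbt zda bmcx
Hunk 3: at line 10 remove [kkbbt] add [yanvc] -> 14 lines: cyp zrqp usqr rxe sbkg phsnh uyhd irtzt pnn dka koqy yanvc zda bmcx
Hunk 4: at line 1 remove [usqr] add [xwton,gtn,dopcn] -> 16 lines: cyp zrqp xwton gtn dopcn rxe sbkg phsnh uyhd irtzt pnn dka koqy yanvc zda bmcx
Hunk 5: at line 8 remove [irtzt,pnn] add [hzjma] -> 15 lines: cyp zrqp xwton gtn dopcn rxe sbkg phsnh uyhd hzjma dka koqy yanvc zda bmcx
Hunk 6: at line 10 remove [dka,koqy] add [vwm,axd] -> 15 lines: cyp zrqp xwton gtn dopcn rxe sbkg phsnh uyhd hzjma vwm axd yanvc zda bmcx

Answer: cyp
zrqp
xwton
gtn
dopcn
rxe
sbkg
phsnh
uyhd
hzjma
vwm
axd
yanvc
zda
bmcx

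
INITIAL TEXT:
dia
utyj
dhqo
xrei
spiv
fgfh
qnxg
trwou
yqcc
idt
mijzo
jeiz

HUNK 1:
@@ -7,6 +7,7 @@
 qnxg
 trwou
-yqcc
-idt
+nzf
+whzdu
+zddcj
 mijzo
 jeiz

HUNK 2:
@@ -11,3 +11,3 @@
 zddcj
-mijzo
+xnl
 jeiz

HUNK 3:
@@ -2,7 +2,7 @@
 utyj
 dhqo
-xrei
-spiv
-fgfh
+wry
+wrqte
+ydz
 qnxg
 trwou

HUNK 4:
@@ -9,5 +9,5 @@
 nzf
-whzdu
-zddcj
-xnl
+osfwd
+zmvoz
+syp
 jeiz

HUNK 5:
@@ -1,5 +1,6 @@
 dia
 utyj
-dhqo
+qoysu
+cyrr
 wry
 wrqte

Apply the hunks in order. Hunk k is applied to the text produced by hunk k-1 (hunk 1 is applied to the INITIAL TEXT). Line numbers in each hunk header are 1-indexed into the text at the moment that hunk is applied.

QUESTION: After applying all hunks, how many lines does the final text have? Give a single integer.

Answer: 14

Derivation:
Hunk 1: at line 7 remove [yqcc,idt] add [nzf,whzdu,zddcj] -> 13 lines: dia utyj dhqo xrei spiv fgfh qnxg trwou nzf whzdu zddcj mijzo jeiz
Hunk 2: at line 11 remove [mijzo] add [xnl] -> 13 lines: dia utyj dhqo xrei spiv fgfh qnxg trwou nzf whzdu zddcj xnl jeiz
Hunk 3: at line 2 remove [xrei,spiv,fgfh] add [wry,wrqte,ydz] -> 13 lines: dia utyj dhqo wry wrqte ydz qnxg trwou nzf whzdu zddcj xnl jeiz
Hunk 4: at line 9 remove [whzdu,zddcj,xnl] add [osfwd,zmvoz,syp] -> 13 lines: dia utyj dhqo wry wrqte ydz qnxg trwou nzf osfwd zmvoz syp jeiz
Hunk 5: at line 1 remove [dhqo] add [qoysu,cyrr] -> 14 lines: dia utyj qoysu cyrr wry wrqte ydz qnxg trwou nzf osfwd zmvoz syp jeiz
Final line count: 14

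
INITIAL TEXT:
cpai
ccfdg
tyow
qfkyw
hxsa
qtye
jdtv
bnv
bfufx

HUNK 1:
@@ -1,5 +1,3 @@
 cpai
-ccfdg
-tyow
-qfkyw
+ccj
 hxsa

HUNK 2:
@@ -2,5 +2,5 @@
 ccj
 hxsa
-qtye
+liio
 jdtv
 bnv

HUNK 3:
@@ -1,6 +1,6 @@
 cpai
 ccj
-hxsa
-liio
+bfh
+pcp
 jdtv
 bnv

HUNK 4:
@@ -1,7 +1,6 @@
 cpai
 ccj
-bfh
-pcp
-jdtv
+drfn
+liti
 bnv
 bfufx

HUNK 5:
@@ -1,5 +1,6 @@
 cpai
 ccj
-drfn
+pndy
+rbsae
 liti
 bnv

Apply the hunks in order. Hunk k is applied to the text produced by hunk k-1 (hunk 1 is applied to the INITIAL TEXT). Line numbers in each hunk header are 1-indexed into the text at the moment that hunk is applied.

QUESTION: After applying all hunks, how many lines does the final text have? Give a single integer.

Hunk 1: at line 1 remove [ccfdg,tyow,qfkyw] add [ccj] -> 7 lines: cpai ccj hxsa qtye jdtv bnv bfufx
Hunk 2: at line 2 remove [qtye] add [liio] -> 7 lines: cpai ccj hxsa liio jdtv bnv bfufx
Hunk 3: at line 1 remove [hxsa,liio] add [bfh,pcp] -> 7 lines: cpai ccj bfh pcp jdtv bnv bfufx
Hunk 4: at line 1 remove [bfh,pcp,jdtv] add [drfn,liti] -> 6 lines: cpai ccj drfn liti bnv bfufx
Hunk 5: at line 1 remove [drfn] add [pndy,rbsae] -> 7 lines: cpai ccj pndy rbsae liti bnv bfufx
Final line count: 7

Answer: 7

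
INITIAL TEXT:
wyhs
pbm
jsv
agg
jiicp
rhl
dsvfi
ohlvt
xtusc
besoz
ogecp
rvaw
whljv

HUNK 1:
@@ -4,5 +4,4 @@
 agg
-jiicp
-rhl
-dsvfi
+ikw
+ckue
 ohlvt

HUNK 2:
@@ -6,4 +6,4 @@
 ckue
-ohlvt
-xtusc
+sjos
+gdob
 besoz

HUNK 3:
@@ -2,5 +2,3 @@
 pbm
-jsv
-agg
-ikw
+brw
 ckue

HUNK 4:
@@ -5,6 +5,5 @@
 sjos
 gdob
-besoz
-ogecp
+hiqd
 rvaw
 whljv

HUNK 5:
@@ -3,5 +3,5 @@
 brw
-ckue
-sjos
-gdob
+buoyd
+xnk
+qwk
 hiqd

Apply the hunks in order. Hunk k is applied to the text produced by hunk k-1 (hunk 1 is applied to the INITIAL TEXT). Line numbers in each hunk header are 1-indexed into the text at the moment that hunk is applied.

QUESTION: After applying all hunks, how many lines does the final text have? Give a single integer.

Answer: 9

Derivation:
Hunk 1: at line 4 remove [jiicp,rhl,dsvfi] add [ikw,ckue] -> 12 lines: wyhs pbm jsv agg ikw ckue ohlvt xtusc besoz ogecp rvaw whljv
Hunk 2: at line 6 remove [ohlvt,xtusc] add [sjos,gdob] -> 12 lines: wyhs pbm jsv agg ikw ckue sjos gdob besoz ogecp rvaw whljv
Hunk 3: at line 2 remove [jsv,agg,ikw] add [brw] -> 10 lines: wyhs pbm brw ckue sjos gdob besoz ogecp rvaw whljv
Hunk 4: at line 5 remove [besoz,ogecp] add [hiqd] -> 9 lines: wyhs pbm brw ckue sjos gdob hiqd rvaw whljv
Hunk 5: at line 3 remove [ckue,sjos,gdob] add [buoyd,xnk,qwk] -> 9 lines: wyhs pbm brw buoyd xnk qwk hiqd rvaw whljv
Final line count: 9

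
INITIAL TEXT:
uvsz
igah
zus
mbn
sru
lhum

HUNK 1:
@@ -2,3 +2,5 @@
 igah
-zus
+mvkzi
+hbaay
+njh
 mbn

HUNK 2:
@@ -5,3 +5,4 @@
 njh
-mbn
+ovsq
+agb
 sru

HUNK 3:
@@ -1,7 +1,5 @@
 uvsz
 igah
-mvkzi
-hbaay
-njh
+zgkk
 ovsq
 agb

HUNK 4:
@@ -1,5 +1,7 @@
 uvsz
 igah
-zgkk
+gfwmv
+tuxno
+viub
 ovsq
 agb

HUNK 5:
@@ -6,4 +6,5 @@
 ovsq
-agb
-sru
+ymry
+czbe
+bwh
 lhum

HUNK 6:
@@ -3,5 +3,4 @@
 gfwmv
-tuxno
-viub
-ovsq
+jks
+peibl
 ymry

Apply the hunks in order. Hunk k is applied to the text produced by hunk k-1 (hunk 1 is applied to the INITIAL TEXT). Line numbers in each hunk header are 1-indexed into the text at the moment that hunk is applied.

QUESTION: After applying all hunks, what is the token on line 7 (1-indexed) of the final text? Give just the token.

Answer: czbe

Derivation:
Hunk 1: at line 2 remove [zus] add [mvkzi,hbaay,njh] -> 8 lines: uvsz igah mvkzi hbaay njh mbn sru lhum
Hunk 2: at line 5 remove [mbn] add [ovsq,agb] -> 9 lines: uvsz igah mvkzi hbaay njh ovsq agb sru lhum
Hunk 3: at line 1 remove [mvkzi,hbaay,njh] add [zgkk] -> 7 lines: uvsz igah zgkk ovsq agb sru lhum
Hunk 4: at line 1 remove [zgkk] add [gfwmv,tuxno,viub] -> 9 lines: uvsz igah gfwmv tuxno viub ovsq agb sru lhum
Hunk 5: at line 6 remove [agb,sru] add [ymry,czbe,bwh] -> 10 lines: uvsz igah gfwmv tuxno viub ovsq ymry czbe bwh lhum
Hunk 6: at line 3 remove [tuxno,viub,ovsq] add [jks,peibl] -> 9 lines: uvsz igah gfwmv jks peibl ymry czbe bwh lhum
Final line 7: czbe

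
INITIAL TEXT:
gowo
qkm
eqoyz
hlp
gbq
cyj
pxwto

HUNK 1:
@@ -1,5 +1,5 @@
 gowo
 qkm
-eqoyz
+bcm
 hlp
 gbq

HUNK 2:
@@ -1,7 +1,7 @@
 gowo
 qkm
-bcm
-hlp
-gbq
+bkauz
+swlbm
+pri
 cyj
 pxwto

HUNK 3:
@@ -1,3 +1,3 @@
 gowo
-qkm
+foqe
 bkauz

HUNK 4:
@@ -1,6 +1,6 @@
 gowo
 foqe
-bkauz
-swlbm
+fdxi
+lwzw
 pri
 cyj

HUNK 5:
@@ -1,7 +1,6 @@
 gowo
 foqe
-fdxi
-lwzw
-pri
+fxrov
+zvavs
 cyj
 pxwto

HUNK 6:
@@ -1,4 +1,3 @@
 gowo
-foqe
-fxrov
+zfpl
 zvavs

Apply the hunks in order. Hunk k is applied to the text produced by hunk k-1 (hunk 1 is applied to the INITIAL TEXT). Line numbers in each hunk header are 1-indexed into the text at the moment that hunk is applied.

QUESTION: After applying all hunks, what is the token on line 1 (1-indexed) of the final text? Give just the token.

Hunk 1: at line 1 remove [eqoyz] add [bcm] -> 7 lines: gowo qkm bcm hlp gbq cyj pxwto
Hunk 2: at line 1 remove [bcm,hlp,gbq] add [bkauz,swlbm,pri] -> 7 lines: gowo qkm bkauz swlbm pri cyj pxwto
Hunk 3: at line 1 remove [qkm] add [foqe] -> 7 lines: gowo foqe bkauz swlbm pri cyj pxwto
Hunk 4: at line 1 remove [bkauz,swlbm] add [fdxi,lwzw] -> 7 lines: gowo foqe fdxi lwzw pri cyj pxwto
Hunk 5: at line 1 remove [fdxi,lwzw,pri] add [fxrov,zvavs] -> 6 lines: gowo foqe fxrov zvavs cyj pxwto
Hunk 6: at line 1 remove [foqe,fxrov] add [zfpl] -> 5 lines: gowo zfpl zvavs cyj pxwto
Final line 1: gowo

Answer: gowo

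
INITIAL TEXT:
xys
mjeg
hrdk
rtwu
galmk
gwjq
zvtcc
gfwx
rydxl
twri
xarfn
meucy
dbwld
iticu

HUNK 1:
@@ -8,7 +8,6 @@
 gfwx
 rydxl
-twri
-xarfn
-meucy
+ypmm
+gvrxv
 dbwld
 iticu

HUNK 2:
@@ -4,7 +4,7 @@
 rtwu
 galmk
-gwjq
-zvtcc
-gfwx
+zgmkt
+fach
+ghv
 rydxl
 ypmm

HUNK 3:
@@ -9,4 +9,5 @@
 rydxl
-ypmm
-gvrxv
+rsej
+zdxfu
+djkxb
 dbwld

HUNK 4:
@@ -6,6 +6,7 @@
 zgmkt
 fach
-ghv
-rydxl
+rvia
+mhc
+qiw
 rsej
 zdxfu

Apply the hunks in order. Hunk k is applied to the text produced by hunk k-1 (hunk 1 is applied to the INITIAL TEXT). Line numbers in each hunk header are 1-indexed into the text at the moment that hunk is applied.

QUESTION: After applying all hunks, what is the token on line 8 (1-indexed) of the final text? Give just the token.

Answer: rvia

Derivation:
Hunk 1: at line 8 remove [twri,xarfn,meucy] add [ypmm,gvrxv] -> 13 lines: xys mjeg hrdk rtwu galmk gwjq zvtcc gfwx rydxl ypmm gvrxv dbwld iticu
Hunk 2: at line 4 remove [gwjq,zvtcc,gfwx] add [zgmkt,fach,ghv] -> 13 lines: xys mjeg hrdk rtwu galmk zgmkt fach ghv rydxl ypmm gvrxv dbwld iticu
Hunk 3: at line 9 remove [ypmm,gvrxv] add [rsej,zdxfu,djkxb] -> 14 lines: xys mjeg hrdk rtwu galmk zgmkt fach ghv rydxl rsej zdxfu djkxb dbwld iticu
Hunk 4: at line 6 remove [ghv,rydxl] add [rvia,mhc,qiw] -> 15 lines: xys mjeg hrdk rtwu galmk zgmkt fach rvia mhc qiw rsej zdxfu djkxb dbwld iticu
Final line 8: rvia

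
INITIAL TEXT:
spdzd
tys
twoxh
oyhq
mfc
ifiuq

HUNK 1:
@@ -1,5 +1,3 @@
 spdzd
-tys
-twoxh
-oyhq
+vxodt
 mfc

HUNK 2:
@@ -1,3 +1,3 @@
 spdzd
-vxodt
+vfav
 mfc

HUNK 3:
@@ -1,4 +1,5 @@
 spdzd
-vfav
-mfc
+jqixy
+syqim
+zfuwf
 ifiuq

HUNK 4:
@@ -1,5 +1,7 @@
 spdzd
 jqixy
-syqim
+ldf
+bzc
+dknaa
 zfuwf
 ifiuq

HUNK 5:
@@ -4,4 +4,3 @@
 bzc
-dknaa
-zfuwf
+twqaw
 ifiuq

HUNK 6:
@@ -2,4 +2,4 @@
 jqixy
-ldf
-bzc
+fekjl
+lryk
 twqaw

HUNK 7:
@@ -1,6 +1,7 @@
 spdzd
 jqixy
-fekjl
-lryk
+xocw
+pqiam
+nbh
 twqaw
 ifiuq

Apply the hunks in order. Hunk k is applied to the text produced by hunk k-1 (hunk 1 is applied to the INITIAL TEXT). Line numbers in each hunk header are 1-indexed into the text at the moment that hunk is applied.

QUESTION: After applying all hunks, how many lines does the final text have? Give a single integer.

Answer: 7

Derivation:
Hunk 1: at line 1 remove [tys,twoxh,oyhq] add [vxodt] -> 4 lines: spdzd vxodt mfc ifiuq
Hunk 2: at line 1 remove [vxodt] add [vfav] -> 4 lines: spdzd vfav mfc ifiuq
Hunk 3: at line 1 remove [vfav,mfc] add [jqixy,syqim,zfuwf] -> 5 lines: spdzd jqixy syqim zfuwf ifiuq
Hunk 4: at line 1 remove [syqim] add [ldf,bzc,dknaa] -> 7 lines: spdzd jqixy ldf bzc dknaa zfuwf ifiuq
Hunk 5: at line 4 remove [dknaa,zfuwf] add [twqaw] -> 6 lines: spdzd jqixy ldf bzc twqaw ifiuq
Hunk 6: at line 2 remove [ldf,bzc] add [fekjl,lryk] -> 6 lines: spdzd jqixy fekjl lryk twqaw ifiuq
Hunk 7: at line 1 remove [fekjl,lryk] add [xocw,pqiam,nbh] -> 7 lines: spdzd jqixy xocw pqiam nbh twqaw ifiuq
Final line count: 7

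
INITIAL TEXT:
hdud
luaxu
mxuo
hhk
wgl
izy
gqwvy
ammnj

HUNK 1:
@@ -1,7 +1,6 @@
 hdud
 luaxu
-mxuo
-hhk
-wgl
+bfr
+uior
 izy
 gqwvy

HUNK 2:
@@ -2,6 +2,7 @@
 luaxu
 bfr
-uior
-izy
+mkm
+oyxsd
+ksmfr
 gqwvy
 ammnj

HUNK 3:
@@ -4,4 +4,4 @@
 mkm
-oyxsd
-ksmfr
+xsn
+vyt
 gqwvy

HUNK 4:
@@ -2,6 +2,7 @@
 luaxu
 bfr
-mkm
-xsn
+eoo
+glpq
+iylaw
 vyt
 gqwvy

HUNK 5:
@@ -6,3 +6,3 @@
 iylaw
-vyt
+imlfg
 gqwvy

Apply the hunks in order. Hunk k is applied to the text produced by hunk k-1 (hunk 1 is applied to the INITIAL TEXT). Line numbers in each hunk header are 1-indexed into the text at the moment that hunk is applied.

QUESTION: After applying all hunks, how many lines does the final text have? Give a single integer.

Answer: 9

Derivation:
Hunk 1: at line 1 remove [mxuo,hhk,wgl] add [bfr,uior] -> 7 lines: hdud luaxu bfr uior izy gqwvy ammnj
Hunk 2: at line 2 remove [uior,izy] add [mkm,oyxsd,ksmfr] -> 8 lines: hdud luaxu bfr mkm oyxsd ksmfr gqwvy ammnj
Hunk 3: at line 4 remove [oyxsd,ksmfr] add [xsn,vyt] -> 8 lines: hdud luaxu bfr mkm xsn vyt gqwvy ammnj
Hunk 4: at line 2 remove [mkm,xsn] add [eoo,glpq,iylaw] -> 9 lines: hdud luaxu bfr eoo glpq iylaw vyt gqwvy ammnj
Hunk 5: at line 6 remove [vyt] add [imlfg] -> 9 lines: hdud luaxu bfr eoo glpq iylaw imlfg gqwvy ammnj
Final line count: 9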